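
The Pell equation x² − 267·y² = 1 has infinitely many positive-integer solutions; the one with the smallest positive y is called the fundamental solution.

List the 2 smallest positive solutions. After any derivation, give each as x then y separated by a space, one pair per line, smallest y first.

d=267: √d = [16; 2,1,15,1,2,32] (ℓ=6, even), read p_5/q_5
i=0: a=16 ⇒ p=16, q=1
i=1: a=2 ⇒ p=33, q=2
i=2: a=1 ⇒ p=49, q=3
i=3: a=15 ⇒ p=768, q=47
i=4: a=1 ⇒ p=817, q=50
i=5: a=2 ⇒ p=2402, q=147
(x₁, y₁) = (2402, 147);  2402² − 267·147² = 1 ✓
k=2:  x_2 = 2402·2402+267·147·147 = 11539207,  y_2 = 2402·147+147·2402 = 706188

2402 147
11539207 706188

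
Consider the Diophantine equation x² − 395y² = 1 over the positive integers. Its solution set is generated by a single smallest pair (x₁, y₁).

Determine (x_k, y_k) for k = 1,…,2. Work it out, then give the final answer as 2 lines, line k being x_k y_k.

√395 = [19; 1,6,1,38, …], period ℓ=4 (even) → k=3
k=0  a_k=19  p_k/q_k = 19/1
…
k=2  a_k=6  p_k/q_k = 139/7
k=3  a_k=1  p_k/q_k = 159/8
→ (159, 8).  Check: 159²=25281, 395·8²=25280, difference 1.
(x_2, y_2) = (159·159 + 395·8·8, 159·8 + 8·159) = (50561, 2544)

159 8
50561 2544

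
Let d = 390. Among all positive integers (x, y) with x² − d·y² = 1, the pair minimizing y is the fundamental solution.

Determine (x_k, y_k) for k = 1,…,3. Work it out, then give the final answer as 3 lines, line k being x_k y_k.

79 4
12481 632
1971919 99852

√390 → a₀=19, period (1,2,1,38); ℓ=4 even so k=3
i=0: a=19 ⇒ p=19, q=1
i=1: a=1 ⇒ p=20, q=1
i=2: a=2 ⇒ p=59, q=3
i=3: a=1 ⇒ p=79, q=4
fundamental: x₁=79, y₁=4  (since 6241 − 390·16 = 1)
n=2: (79,4)∘(79,4) = (79·79+390·4·4, 79·4+4·79) = (12481,632)
n=3: (12481,632)∘(79,4) = (79·12481+390·4·632, 79·632+4·12481) = (1971919,99852)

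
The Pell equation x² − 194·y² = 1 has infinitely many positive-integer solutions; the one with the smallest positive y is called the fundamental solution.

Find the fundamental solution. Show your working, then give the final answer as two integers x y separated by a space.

195 14

√194 = [13; 1,12,1,26, …], period ℓ=4 (even) → k=3
i=0: a=13 ⇒ p=13, q=1
i=1: a=1 ⇒ p=14, q=1
i=2: a=12 ⇒ p=181, q=13
i=3: a=1 ⇒ p=195, q=14
(x₁, y₁) = (195, 14);  195² − 194·14² = 1 ✓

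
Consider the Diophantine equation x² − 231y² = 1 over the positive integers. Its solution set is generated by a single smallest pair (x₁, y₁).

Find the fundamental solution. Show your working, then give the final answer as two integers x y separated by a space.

[15; 5,30] for √231; ℓ=2 ⇒ convergent index 1
step 0: (15, 1)  from 15·(1,0) + (0,1)
step 1: (76, 5)  from 5·(15,1) + (1,0)
fundamental: x₁=76, y₁=5  (since 5776 − 231·25 = 1)

76 5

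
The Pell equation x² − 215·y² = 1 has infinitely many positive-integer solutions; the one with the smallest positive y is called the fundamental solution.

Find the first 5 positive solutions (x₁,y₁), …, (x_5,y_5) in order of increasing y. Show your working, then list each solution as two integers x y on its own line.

√215 = [14; 1,1,1,28, …], period ℓ=4 (even) → k=3
step 0: (14, 1)  from 14·(1,0) + (0,1)
…
step 2: (29, 2)  from 1·(15,1) + (14,1)
step 3: (44, 3)  from 1·(29,2) + (15,1)
(x₁, y₁) = (44, 3);  44² − 215·3² = 1 ✓
(x_2, y_2) = (44·44 + 215·3·3, 44·3 + 3·44) = (3871, 264)
(x_3, y_3) = (44·3871 + 215·3·264, 44·264 + 3·3871) = (340604, 23229)
(x_4, y_4) = (44·340604 + 215·3·23229, 44·23229 + 3·340604) = (29969281, 2043888)
(x_5, y_5) = (44·29969281 + 215·3·2043888, 44·2043888 + 3·29969281) = (2636956124, 179838915)

44 3
3871 264
340604 23229
29969281 2043888
2636956124 179838915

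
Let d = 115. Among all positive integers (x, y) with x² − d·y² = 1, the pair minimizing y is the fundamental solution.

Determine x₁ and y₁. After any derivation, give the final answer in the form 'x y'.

d=115: √d = [10; 1,2,1,1,1,1,1,2,1,20] (ℓ=10, even), read p_9/q_9
a_0=10:  p_0=10·1+0=10,  q_0=10·0+1=1
a_1=1:  p_1=1·10+1=11,  q_1=1·1+0=1
…
a_3=1:  p_3=1·32+11=43,  q_3=1·3+1=4
a_4=1:  p_4=1·43+32=75,  q_4=1·4+3=7
a_5=1:  p_5=1·75+43=118,  q_5=1·7+4=11
a_6=1:  p_6=1·118+75=193,  q_6=1·11+7=18
…
a_8=2:  p_8=2·311+193=815,  q_8=2·29+18=76
a_9=1:  p_9=1·815+311=1126,  q_9=1·76+29=105
(x₁, y₁) = (1126, 105);  1126² − 115·105² = 1 ✓

1126 105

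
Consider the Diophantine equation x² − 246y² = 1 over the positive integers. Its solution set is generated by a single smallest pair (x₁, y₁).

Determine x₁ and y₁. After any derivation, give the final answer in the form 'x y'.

d=246: √d = [15; 1,2,5,1,14,1,5,2,1,30] (ℓ=10, even), read p_9/q_9
a_0=15:  p_0=15·1+0=15,  q_0=15·0+1=1
…
a_4=1:  p_4=1·251+47=298,  q_4=1·16+3=19
…
a_6=1:  p_6=1·4423+298=4721,  q_6=1·282+19=301
a_7=5:  p_7=5·4721+4423=28028,  q_7=5·301+282=1787
a_8=2:  p_8=2·28028+4721=60777,  q_8=2·1787+301=3875
a_9=1:  p_9=1·60777+28028=88805,  q_9=1·3875+1787=5662
→ (88805, 5662).  Check: 88805²=7886328025, 246·5662²=7886328024, difference 1.

88805 5662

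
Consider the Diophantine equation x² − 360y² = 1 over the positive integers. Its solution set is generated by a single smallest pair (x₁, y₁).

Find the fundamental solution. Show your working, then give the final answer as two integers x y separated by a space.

19 1

√360 = [18; 1,36, …], period ℓ=2 (even) → k=1
i=0: a=18 ⇒ p=18, q=1
i=1: a=1 ⇒ p=19, q=1
(x₁, y₁) = (19, 1);  19² − 360·1² = 1 ✓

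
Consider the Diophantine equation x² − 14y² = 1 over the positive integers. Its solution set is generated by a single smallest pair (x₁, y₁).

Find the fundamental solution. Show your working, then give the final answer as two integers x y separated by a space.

15 4

√14 → a₀=3, period (1,2,1,6); ℓ=4 even so k=3
i=0: a=3 ⇒ p=3, q=1
i=1: a=1 ⇒ p=4, q=1
i=2: a=2 ⇒ p=11, q=3
i=3: a=1 ⇒ p=15, q=4
(x₁, y₁) = (15, 4);  15² − 14·4² = 1 ✓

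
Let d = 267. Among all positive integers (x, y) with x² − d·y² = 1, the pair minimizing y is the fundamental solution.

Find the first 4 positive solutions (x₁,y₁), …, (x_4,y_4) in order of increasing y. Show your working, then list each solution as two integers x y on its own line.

2402 147
11539207 706188
55434348026 3392527005
266306596377697 16297699025832

√267 = [16; 2,1,15,1,2,32, …], period ℓ=6 (even) → k=5
i=0: a=16 ⇒ p=16, q=1
…
i=4: a=1 ⇒ p=817, q=50
i=5: a=2 ⇒ p=2402, q=147
fundamental: x₁=2402, y₁=147  (since 5769604 − 267·21609 = 1)
(x_2, y_2) = (2402·2402 + 267·147·147, 2402·147 + 147·2402) = (11539207, 706188)
(x_3, y_3) = (2402·11539207 + 267·147·706188, 2402·706188 + 147·11539207) = (55434348026, 3392527005)
(x_4, y_4) = (2402·55434348026 + 267·147·3392527005, 2402·3392527005 + 147·55434348026) = (266306596377697, 16297699025832)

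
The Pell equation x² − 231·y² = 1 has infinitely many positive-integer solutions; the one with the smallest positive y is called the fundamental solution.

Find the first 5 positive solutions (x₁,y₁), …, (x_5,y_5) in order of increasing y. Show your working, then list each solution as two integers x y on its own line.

[15; 5,30] for √231; ℓ=2 ⇒ convergent index 1
i=0: a=15 ⇒ p=15, q=1
i=1: a=5 ⇒ p=76, q=5
fundamental: x₁=76, y₁=5  (since 5776 − 231·25 = 1)
(76+5√231)^2 = 11551 + 760√231
(76+5√231)^3 = 1755676 + 115515√231
(76+5√231)^4 = 266851201 + 17557520√231
(76+5√231)^5 = 40559626876 + 2668627525√231

76 5
11551 760
1755676 115515
266851201 17557520
40559626876 2668627525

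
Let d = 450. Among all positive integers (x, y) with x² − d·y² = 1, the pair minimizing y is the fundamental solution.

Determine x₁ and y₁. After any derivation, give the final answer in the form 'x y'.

√450 → a₀=21, period (4,1,2,4,2,1,4,42); ℓ=8 even so k=7
i=0: a=21 ⇒ p=21, q=1
i=1: a=4 ⇒ p=85, q=4
i=2: a=1 ⇒ p=106, q=5
i=3: a=2 ⇒ p=297, q=14
i=4: a=4 ⇒ p=1294, q=61
i=5: a=2 ⇒ p=2885, q=136
i=6: a=1 ⇒ p=4179, q=197
i=7: a=4 ⇒ p=19601, q=924
→ (19601, 924).  Check: 19601²=384199201, 450·924²=384199200, difference 1.

19601 924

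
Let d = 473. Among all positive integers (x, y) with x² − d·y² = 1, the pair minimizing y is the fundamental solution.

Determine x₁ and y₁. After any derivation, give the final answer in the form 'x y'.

√473 → a₀=21, period (1,2,1,42); ℓ=4 even so k=3
i=0: a=21 ⇒ p=21, q=1
i=1: a=1 ⇒ p=22, q=1
i=2: a=2 ⇒ p=65, q=3
i=3: a=1 ⇒ p=87, q=4
fundamental: x₁=87, y₁=4  (since 7569 − 473·16 = 1)

87 4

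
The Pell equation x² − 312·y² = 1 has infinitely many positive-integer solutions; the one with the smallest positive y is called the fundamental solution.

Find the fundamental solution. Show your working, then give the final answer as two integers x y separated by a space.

√312 = [17; 1,1,1,34, …], period ℓ=4 (even) → k=3
a_0=17:  p_0=17·1+0=17,  q_0=17·0+1=1
a_1=1:  p_1=1·17+1=18,  q_1=1·1+0=1
a_2=1:  p_2=1·18+17=35,  q_2=1·1+1=2
a_3=1:  p_3=1·35+18=53,  q_3=1·2+1=3
fundamental: x₁=53, y₁=3  (since 2809 − 312·9 = 1)

53 3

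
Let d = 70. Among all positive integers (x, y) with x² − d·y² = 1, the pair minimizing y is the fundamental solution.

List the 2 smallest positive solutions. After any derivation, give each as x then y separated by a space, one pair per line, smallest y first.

√70 → a₀=8, period (2,1,2,1,2,16); ℓ=6 even so k=5
step 0: (8, 1)  from 8·(1,0) + (0,1)
step 1: (17, 2)  from 2·(8,1) + (1,0)
step 2: (25, 3)  from 1·(17,2) + (8,1)
…
step 4: (92, 11)  from 1·(67,8) + (25,3)
step 5: (251, 30)  from 2·(92,11) + (67,8)
(x₁, y₁) = (251, 30);  251² − 70·30² = 1 ✓
n=2: (251,30)∘(251,30) = (251·251+70·30·30, 251·30+30·251) = (126001,15060)

251 30
126001 15060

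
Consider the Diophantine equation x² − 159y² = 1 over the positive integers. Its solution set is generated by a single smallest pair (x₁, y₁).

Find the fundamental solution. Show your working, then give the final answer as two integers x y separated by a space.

√159 = [12; 1,1,1,1,3,1,1,1,1,24, …], period ℓ=10 (even) → k=9
step 0: (12, 1)  from 12·(1,0) + (0,1)
step 1: (13, 1)  from 1·(12,1) + (1,0)
step 2: (25, 2)  from 1·(13,1) + (12,1)
step 3: (38, 3)  from 1·(25,2) + (13,1)
step 4: (63, 5)  from 1·(38,3) + (25,2)
step 5: (227, 18)  from 3·(63,5) + (38,3)
…
step 7: (517, 41)  from 1·(290,23) + (227,18)
step 8: (807, 64)  from 1·(517,41) + (290,23)
step 9: (1324, 105)  from 1·(807,64) + (517,41)
fundamental: x₁=1324, y₁=105  (since 1752976 − 159·11025 = 1)

1324 105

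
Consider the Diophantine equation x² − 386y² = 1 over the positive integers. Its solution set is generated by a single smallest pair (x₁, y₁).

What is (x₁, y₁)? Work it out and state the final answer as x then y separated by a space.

111555 5678

[19; 1,1,1,4,1,18,1,4,1,1,1,38] for √386; ℓ=12 ⇒ convergent index 11
i=0: a=19 ⇒ p=19, q=1
…
i=3: a=1 ⇒ p=59, q=3
…
i=7: a=1 ⇒ p=6621, q=337
i=8: a=4 ⇒ p=32771, q=1668
…
i=10: a=1 ⇒ p=72163, q=3673
i=11: a=1 ⇒ p=111555, q=5678
→ (111555, 5678).  Check: 111555²=12444518025, 386·5678²=12444518024, difference 1.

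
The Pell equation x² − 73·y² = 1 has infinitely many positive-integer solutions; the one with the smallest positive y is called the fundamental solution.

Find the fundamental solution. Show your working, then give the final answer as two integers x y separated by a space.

2281249 267000

√73 = [8; 1,1,5,5,1,1,16, …], period ℓ=7 (odd) → k=13
a_0=8:  p_0=8·1+0=8,  q_0=8·0+1=1
a_1=1:  p_1=1·8+1=9,  q_1=1·1+0=1
…
a_3=5:  p_3=5·17+9=94,  q_3=5·2+1=11
a_4=5:  p_4=5·94+17=487,  q_4=5·11+2=57
a_5=1:  p_5=1·487+94=581,  q_5=1·57+11=68
a_6=1:  p_6=1·581+487=1068,  q_6=1·68+57=125
…
a_8=1:  p_8=1·17669+1068=18737,  q_8=1·2068+125=2193
a_9=1:  p_9=1·18737+17669=36406,  q_9=1·2193+2068=4261
a_10=5:  p_10=5·36406+18737=200767,  q_10=5·4261+2193=23498
…
a_12=1:  p_12=1·1040241+200767=1241008,  q_12=1·121751+23498=145249
a_13=1:  p_13=1·1241008+1040241=2281249,  q_13=1·145249+121751=267000
→ (2281249, 267000).  Check: 2281249²=5204097000001, 73·267000²=5204097000000, difference 1.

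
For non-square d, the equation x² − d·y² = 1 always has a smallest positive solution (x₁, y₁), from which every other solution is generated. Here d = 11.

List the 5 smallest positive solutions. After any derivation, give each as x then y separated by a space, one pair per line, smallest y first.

√11 = [3; 3,6, …], period ℓ=2 (even) → k=1
a_0=3:  p_0=3·1+0=3,  q_0=3·0+1=1
a_1=3:  p_1=3·3+1=10,  q_1=3·1+0=3
(x₁, y₁) = (10, 3);  10² − 11·3² = 1 ✓
(10+3√11)^2 = 199 + 60√11
(10+3√11)^3 = 3970 + 1197√11
(10+3√11)^4 = 79201 + 23880√11
(10+3√11)^5 = 1580050 + 476403√11

10 3
199 60
3970 1197
79201 23880
1580050 476403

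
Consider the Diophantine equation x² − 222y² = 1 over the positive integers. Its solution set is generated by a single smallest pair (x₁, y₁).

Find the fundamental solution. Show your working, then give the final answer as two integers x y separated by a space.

149 10

√222 = [14; 1,8,1,28, …], period ℓ=4 (even) → k=3
a_0=14:  p_0=14·1+0=14,  q_0=14·0+1=1
a_1=1:  p_1=1·14+1=15,  q_1=1·1+0=1
a_2=8:  p_2=8·15+14=134,  q_2=8·1+1=9
a_3=1:  p_3=1·134+15=149,  q_3=1·9+1=10
→ (149, 10).  Check: 149²=22201, 222·10²=22200, difference 1.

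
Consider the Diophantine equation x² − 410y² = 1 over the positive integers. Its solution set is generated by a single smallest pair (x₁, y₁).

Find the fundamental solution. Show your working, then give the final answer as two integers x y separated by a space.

√410 → a₀=20, period (4,40); ℓ=2 even so k=1
a_0=20:  p_0=20·1+0=20,  q_0=20·0+1=1
a_1=4:  p_1=4·20+1=81,  q_1=4·1+0=4
(x₁, y₁) = (81, 4);  81² − 410·4² = 1 ✓

81 4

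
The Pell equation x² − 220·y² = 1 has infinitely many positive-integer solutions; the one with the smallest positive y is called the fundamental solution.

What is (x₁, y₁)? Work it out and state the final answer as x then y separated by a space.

d=220: √d = [14; 1,4,1,28] (ℓ=4, even), read p_3/q_3
step 0: (14, 1)  from 14·(1,0) + (0,1)
step 1: (15, 1)  from 1·(14,1) + (1,0)
step 2: (74, 5)  from 4·(15,1) + (14,1)
step 3: (89, 6)  from 1·(74,5) + (15,1)
(x₁, y₁) = (89, 6);  89² − 220·6² = 1 ✓

89 6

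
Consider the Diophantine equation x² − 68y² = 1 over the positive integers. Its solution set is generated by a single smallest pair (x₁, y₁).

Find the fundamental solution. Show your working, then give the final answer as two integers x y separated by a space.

33 4

√68 → a₀=8, period (4,16); ℓ=2 even so k=1
k=0  a_k=8  p_k/q_k = 8/1
k=1  a_k=4  p_k/q_k = 33/4
fundamental: x₁=33, y₁=4  (since 1089 − 68·16 = 1)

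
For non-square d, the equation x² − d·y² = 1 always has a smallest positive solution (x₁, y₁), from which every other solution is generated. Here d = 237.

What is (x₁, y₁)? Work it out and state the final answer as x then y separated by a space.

228151 14820

[15; 2,1,1,7,10,7,1,1,2,30] for √237; ℓ=10 ⇒ convergent index 9
step 0: (15, 1)  from 15·(1,0) + (0,1)
…
step 8: (90075, 5851)  from 1·(48001,3118) + (42074,2733)
step 9: (228151, 14820)  from 2·(90075,5851) + (48001,3118)
→ (228151, 14820).  Check: 228151²=52052878801, 237·14820²=52052878800, difference 1.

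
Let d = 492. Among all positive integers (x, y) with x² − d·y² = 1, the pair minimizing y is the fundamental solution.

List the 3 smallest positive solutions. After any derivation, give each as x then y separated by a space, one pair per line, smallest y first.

√492 → a₀=22, period (5,1,1,10,1,1,5,44); ℓ=8 even so k=7
k=0  a_k=22  p_k/q_k = 22/1
k=1  a_k=5  p_k/q_k = 111/5
…
k=4  a_k=10  p_k/q_k = 2573/116
…
k=6  a_k=1  p_k/q_k = 5390/243
k=7  a_k=5  p_k/q_k = 29767/1342
→ (29767, 1342).  Check: 29767²=886074289, 492·1342²=886074288, difference 1.
k=2:  x_2 = 29767·29767+492·1342·1342 = 1772148577,  y_2 = 29767·1342+1342·29767 = 79894628
k=3:  x_3 = 29767·1772148577+492·1342·79894628 = 105503093353351,  y_3 = 29767·79894628+1342·1772148577 = 4756446782010

29767 1342
1772148577 79894628
105503093353351 4756446782010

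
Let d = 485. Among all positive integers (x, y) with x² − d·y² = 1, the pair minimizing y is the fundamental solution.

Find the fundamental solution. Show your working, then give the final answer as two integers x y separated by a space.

√485 = [22; 44, …], period ℓ=1 (odd) → k=1
k=0  a_k=22  p_k/q_k = 22/1
k=1  a_k=44  p_k/q_k = 969/44
(x₁, y₁) = (969, 44);  969² − 485·44² = 1 ✓

969 44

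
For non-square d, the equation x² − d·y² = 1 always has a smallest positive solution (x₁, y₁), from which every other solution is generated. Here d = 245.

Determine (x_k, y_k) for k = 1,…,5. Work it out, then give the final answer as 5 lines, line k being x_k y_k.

d=245: √d = [15; 1,1,1,7,6,7,1,1,1,30] (ℓ=10, even), read p_9/q_9
i=0: a=15 ⇒ p=15, q=1
i=1: a=1 ⇒ p=16, q=1
…
i=6: a=7 ⇒ p=15809, q=1010
…
i=8: a=1 ⇒ p=33825, q=2161
i=9: a=1 ⇒ p=51841, q=3312
(x₁, y₁) = (51841, 3312);  51841² − 245·3312² = 1 ✓
n=2: (51841,3312)∘(51841,3312) = (51841·51841+245·3312·3312, 51841·3312+3312·51841) = (5374978561,343394784)
n=3: (5374978561,343394784)∘(51841,3312) = (51841·5374978561+245·3312·343394784, 51841·343394784+3312·5374978561) = (557288527109761,35603857991376)
n=4: (557288527109761,35603857991376)∘(51841,3312) = (51841·557288527109761+245·3312·35603857991376, 51841·35603857991376+3312·557288527109761) = (57780789062419261441,3691479203918451648)
n=5: (57780789062419261441,3691479203918451648)∘(51841,3312) = (51841·57780789062419261441+245·3312·3691479203918451648, 51841·3691479203918451648+3312·57780789062419261441) = (5990827771012465337616001,382739946785069045776560)

51841 3312
5374978561 343394784
557288527109761 35603857991376
57780789062419261441 3691479203918451648
5990827771012465337616001 382739946785069045776560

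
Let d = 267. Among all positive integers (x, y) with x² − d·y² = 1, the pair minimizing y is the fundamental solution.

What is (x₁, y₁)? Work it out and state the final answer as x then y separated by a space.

2402 147

[16; 2,1,15,1,2,32] for √267; ℓ=6 ⇒ convergent index 5
step 0: (16, 1)  from 16·(1,0) + (0,1)
…
step 2: (49, 3)  from 1·(33,2) + (16,1)
…
step 4: (817, 50)  from 1·(768,47) + (49,3)
step 5: (2402, 147)  from 2·(817,50) + (768,47)
fundamental: x₁=2402, y₁=147  (since 5769604 − 267·21609 = 1)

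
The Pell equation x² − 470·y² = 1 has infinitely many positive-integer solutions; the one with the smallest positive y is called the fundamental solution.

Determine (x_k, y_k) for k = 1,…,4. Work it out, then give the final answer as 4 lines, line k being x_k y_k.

1691 78
5718961 263796
19341524411 892157994
65413029839041 3017278071912

√470 = [21; 1,2,8,2,1,42, …], period ℓ=6 (even) → k=5
k=0  a_k=21  p_k/q_k = 21/1
…
k=2  a_k=2  p_k/q_k = 65/3
…
k=4  a_k=2  p_k/q_k = 1149/53
k=5  a_k=1  p_k/q_k = 1691/78
(x₁, y₁) = (1691, 78);  1691² − 470·78² = 1 ✓
k=2:  x_2 = 1691·1691+470·78·78 = 5718961,  y_2 = 1691·78+78·1691 = 263796
k=3:  x_3 = 1691·5718961+470·78·263796 = 19341524411,  y_3 = 1691·263796+78·5718961 = 892157994
k=4:  x_4 = 1691·19341524411+470·78·892157994 = 65413029839041,  y_4 = 1691·892157994+78·19341524411 = 3017278071912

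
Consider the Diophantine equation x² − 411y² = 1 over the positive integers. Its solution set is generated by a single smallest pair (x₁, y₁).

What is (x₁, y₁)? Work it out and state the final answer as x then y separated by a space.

49730 2453

√411 = [20; 3,1,1,1,19,1,1,1,3,40, …], period ℓ=10 (even) → k=9
step 0: (20, 1)  from 20·(1,0) + (0,1)
…
step 2: (81, 4)  from 1·(61,3) + (20,1)
…
step 5: (4379, 216)  from 19·(223,11) + (142,7)
…
step 8: (13583, 670)  from 1·(8981,443) + (4602,227)
step 9: (49730, 2453)  from 3·(13583,670) + (8981,443)
(x₁, y₁) = (49730, 2453);  49730² − 411·2453² = 1 ✓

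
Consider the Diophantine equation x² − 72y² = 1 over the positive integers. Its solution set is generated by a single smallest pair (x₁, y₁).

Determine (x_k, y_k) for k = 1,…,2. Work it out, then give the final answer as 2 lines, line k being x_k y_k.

17 2
577 68

√72 = [8; 2,16, …], period ℓ=2 (even) → k=1
step 0: (8, 1)  from 8·(1,0) + (0,1)
step 1: (17, 2)  from 2·(8,1) + (1,0)
→ (17, 2).  Check: 17²=289, 72·2²=288, difference 1.
k=2:  x_2 = 17·17+72·2·2 = 577,  y_2 = 17·2+2·17 = 68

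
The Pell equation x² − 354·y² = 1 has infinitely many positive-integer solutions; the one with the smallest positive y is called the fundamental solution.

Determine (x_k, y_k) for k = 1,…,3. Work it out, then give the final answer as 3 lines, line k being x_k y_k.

258065 13716
133195088449 7079239080
68745981000924305 3653807666346684

[18; 1,4,2,2,18,2,2,4,1,36] for √354; ℓ=10 ⇒ convergent index 9
a_0=18:  p_0=18·1+0=18,  q_0=18·0+1=1
a_1=1:  p_1=1·18+1=19,  q_1=1·1+0=1
a_2=4:  p_2=4·19+18=94,  q_2=4·1+1=5
a_3=2:  p_3=2·94+19=207,  q_3=2·5+1=11
a_4=2:  p_4=2·207+94=508,  q_4=2·11+5=27
…
a_6=2:  p_6=2·9351+508=19210,  q_6=2·497+27=1021
…
a_8=4:  p_8=4·47771+19210=210294,  q_8=4·2539+1021=11177
a_9=1:  p_9=1·210294+47771=258065,  q_9=1·11177+2539=13716
fundamental: x₁=258065, y₁=13716  (since 66597544225 − 354·188128656 = 1)
n=2: (258065,13716)∘(258065,13716) = (258065·258065+354·13716·13716, 258065·13716+13716·258065) = (133195088449,7079239080)
n=3: (133195088449,7079239080)∘(258065,13716) = (258065·133195088449+354·13716·7079239080, 258065·7079239080+13716·133195088449) = (68745981000924305,3653807666346684)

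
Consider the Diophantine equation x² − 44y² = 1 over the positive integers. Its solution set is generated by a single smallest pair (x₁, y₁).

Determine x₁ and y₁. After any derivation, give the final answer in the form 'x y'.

[6; 1,1,1,2,1,1,1,12] for √44; ℓ=8 ⇒ convergent index 7
k=0  a_k=6  p_k/q_k = 6/1
k=1  a_k=1  p_k/q_k = 7/1
…
k=3  a_k=1  p_k/q_k = 20/3
…
k=6  a_k=1  p_k/q_k = 126/19
k=7  a_k=1  p_k/q_k = 199/30
fundamental: x₁=199, y₁=30  (since 39601 − 44·900 = 1)

199 30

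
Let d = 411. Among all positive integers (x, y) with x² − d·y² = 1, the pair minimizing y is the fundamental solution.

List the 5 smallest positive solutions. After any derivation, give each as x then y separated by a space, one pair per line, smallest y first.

[20; 3,1,1,1,19,1,1,1,3,40] for √411; ℓ=10 ⇒ convergent index 9
k=0  a_k=20  p_k/q_k = 20/1
…
k=2  a_k=1  p_k/q_k = 81/4
k=3  a_k=1  p_k/q_k = 142/7
k=4  a_k=1  p_k/q_k = 223/11
k=5  a_k=19  p_k/q_k = 4379/216
k=6  a_k=1  p_k/q_k = 4602/227
…
k=8  a_k=1  p_k/q_k = 13583/670
k=9  a_k=3  p_k/q_k = 49730/2453
→ (49730, 2453).  Check: 49730²=2473072900, 411·2453²=2473072899, difference 1.
n=2: (49730,2453)∘(49730,2453) = (49730·49730+411·2453·2453, 49730·2453+2453·49730) = (4946145799,243975380)
n=3: (4946145799,243975380)∘(49730,2453) = (49730·4946145799+411·2453·243975380, 49730·243975380+2453·4946145799) = (491943661118810,24265791292347)
n=4: (491943661118810,24265791292347)∘(49730,2453) = (49730·491943661118810+411·2453·24265791292347, 49730·24265791292347+2453·491943661118810) = (48928716529930696801,2413475601692857240)
n=5: (48928716529930696801,2413475601692857240)∘(49730,2453) = (49730·48928716529930696801+411·2453·2413475601692857240, 49730·2413475601692857240+2453·48928716529930696801) = (4866450145574963442708650,240044283320105789798053)

49730 2453
4946145799 243975380
491943661118810 24265791292347
48928716529930696801 2413475601692857240
4866450145574963442708650 240044283320105789798053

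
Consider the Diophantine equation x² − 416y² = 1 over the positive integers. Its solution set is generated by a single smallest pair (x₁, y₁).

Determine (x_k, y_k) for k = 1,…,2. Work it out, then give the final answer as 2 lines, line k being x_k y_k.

5201 255
54100801 2652510

√416 = [20; 2,1,1,9,1,1,2,40, …], period ℓ=8 (even) → k=7
i=0: a=20 ⇒ p=20, q=1
…
i=2: a=1 ⇒ p=61, q=3
…
i=6: a=1 ⇒ p=2060, q=101
i=7: a=2 ⇒ p=5201, q=255
(x₁, y₁) = (5201, 255);  5201² − 416·255² = 1 ✓
n=2: (5201,255)∘(5201,255) = (5201·5201+416·255·255, 5201·255+255·5201) = (54100801,2652510)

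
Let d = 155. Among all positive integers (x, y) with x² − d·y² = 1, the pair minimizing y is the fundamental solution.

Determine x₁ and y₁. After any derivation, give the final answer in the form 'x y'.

249 20

√155 → a₀=12, period (2,4,2,24); ℓ=4 even so k=3
k=0  a_k=12  p_k/q_k = 12/1
k=1  a_k=2  p_k/q_k = 25/2
k=2  a_k=4  p_k/q_k = 112/9
k=3  a_k=2  p_k/q_k = 249/20
fundamental: x₁=249, y₁=20  (since 62001 − 155·400 = 1)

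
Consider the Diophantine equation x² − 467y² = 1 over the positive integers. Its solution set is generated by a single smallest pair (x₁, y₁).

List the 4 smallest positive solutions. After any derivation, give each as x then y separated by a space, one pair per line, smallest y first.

1625626 75225
5285319783751 244575431700
17183906517558380626 795176361465413175
55869210433019434807260001 2585318735566902940613400

√467 → a₀=21, period (1,1,1,1,3,…,1,1,42); ℓ=14 even so k=13
step 0: (21, 1)  from 21·(1,0) + (0,1)
…
step 4: (108, 5)  from 1·(65,3) + (43,2)
…
step 8: (82767, 3830)  from 3·(27164,1257) + (1275,59)
…
step 12: (991929, 45901)  from 1·(633697,29324) + (358232,16577)
step 13: (1625626, 75225)  from 1·(991929,45901) + (633697,29324)
→ (1625626, 75225).  Check: 1625626²=2642659891876, 467·75225²=2642659891875, difference 1.
(x_2, y_2) = (1625626·1625626 + 467·75225·75225, 1625626·75225 + 75225·1625626) = (5285319783751, 244575431700)
(x_3, y_3) = (1625626·5285319783751 + 467·75225·244575431700, 1625626·244575431700 + 75225·5285319783751) = (17183906517558380626, 795176361465413175)
(x_4, y_4) = (1625626·17183906517558380626 + 467·75225·795176361465413175, 1625626·795176361465413175 + 75225·17183906517558380626) = (55869210433019434807260001, 2585318735566902940613400)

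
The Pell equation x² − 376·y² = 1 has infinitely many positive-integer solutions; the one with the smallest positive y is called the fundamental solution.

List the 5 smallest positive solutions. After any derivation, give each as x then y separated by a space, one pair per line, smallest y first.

2143295 110532
9187426914049 473805365880
39382732335491159615 2031009343327438668
168817626601983862467148801 8706104341013491514496240
723651950015758622280719887718975 37319499807142991581781109982932

[19; 2,1,1,3,1,…,1,2,38] for √376; ℓ=16 ⇒ convergent index 15
step 0: (19, 1)  from 19·(1,0) + (0,1)
step 1: (39, 2)  from 2·(19,1) + (1,0)
…
step 7: (2928, 151)  from 2·(1241,64) + (446,23)
step 8: (12953, 668)  from 4·(2928,151) + (1241,64)
…
step 11: (99455, 5129)  from 1·(70621,3642) + (28834,1487)
step 12: (368986, 19029)  from 3·(99455,5129) + (70621,3642)
…
step 14: (837427, 43187)  from 1·(468441,24158) + (368986,19029)
step 15: (2143295, 110532)  from 2·(837427,43187) + (468441,24158)
(x₁, y₁) = (2143295, 110532);  2143295² − 376·110532² = 1 ✓
(2143295+110532√376)^2 = 9187426914049 + 473805365880√376
(2143295+110532√376)^3 = 39382732335491159615 + 2031009343327438668√376
(2143295+110532√376)^4 = 168817626601983862467148801 + 8706104341013491514496240√376
(2143295+110532√376)^5 = 723651950015758622280719887718975 + 37319499807142991581781109982932√376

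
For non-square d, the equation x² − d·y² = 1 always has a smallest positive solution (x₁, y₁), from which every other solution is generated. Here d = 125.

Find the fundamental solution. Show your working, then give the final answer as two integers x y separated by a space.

930249 83204

d=125: √d = [11; 5,1,1,5,22] (ℓ=5, odd), read p_9/q_9
k=0  a_k=11  p_k/q_k = 11/1
k=1  a_k=5  p_k/q_k = 56/5
k=2  a_k=1  p_k/q_k = 67/6
…
k=4  a_k=5  p_k/q_k = 682/61
k=5  a_k=22  p_k/q_k = 15127/1353
…
k=7  a_k=1  p_k/q_k = 91444/8179
k=8  a_k=1  p_k/q_k = 167761/15005
k=9  a_k=5  p_k/q_k = 930249/83204
fundamental: x₁=930249, y₁=83204  (since 865363202001 − 125·6922905616 = 1)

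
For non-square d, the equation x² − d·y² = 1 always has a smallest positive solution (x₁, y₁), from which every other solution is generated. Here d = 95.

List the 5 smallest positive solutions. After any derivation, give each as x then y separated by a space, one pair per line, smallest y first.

39 4
3041 312
237159 24332
18495361 1897584
1442400999 147987220

d=95: √d = [9; 1,2,1,18] (ℓ=4, even), read p_3/q_3
i=0: a=9 ⇒ p=9, q=1
…
i=2: a=2 ⇒ p=29, q=3
i=3: a=1 ⇒ p=39, q=4
(x₁, y₁) = (39, 4);  39² − 95·4² = 1 ✓
n=2: (39,4)∘(39,4) = (39·39+95·4·4, 39·4+4·39) = (3041,312)
n=3: (3041,312)∘(39,4) = (39·3041+95·4·312, 39·312+4·3041) = (237159,24332)
n=4: (237159,24332)∘(39,4) = (39·237159+95·4·24332, 39·24332+4·237159) = (18495361,1897584)
n=5: (18495361,1897584)∘(39,4) = (39·18495361+95·4·1897584, 39·1897584+4·18495361) = (1442400999,147987220)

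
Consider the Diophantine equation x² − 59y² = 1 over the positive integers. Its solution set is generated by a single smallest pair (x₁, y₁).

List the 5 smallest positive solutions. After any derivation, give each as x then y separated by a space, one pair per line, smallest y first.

530 69
561799 73140
595506410 77528331
631236232801 82179957720
669109811262650 87110677654869

√59 = [7; 1,2,7,2,1,14, …], period ℓ=6 (even) → k=5
a_0=7:  p_0=7·1+0=7,  q_0=7·0+1=1
…
a_2=2:  p_2=2·8+7=23,  q_2=2·1+1=3
…
a_4=2:  p_4=2·169+23=361,  q_4=2·22+3=47
a_5=1:  p_5=1·361+169=530,  q_5=1·47+22=69
(x₁, y₁) = (530, 69);  530² − 59·69² = 1 ✓
n=2: (530,69)∘(530,69) = (530·530+59·69·69, 530·69+69·530) = (561799,73140)
n=3: (561799,73140)∘(530,69) = (530·561799+59·69·73140, 530·73140+69·561799) = (595506410,77528331)
n=4: (595506410,77528331)∘(530,69) = (530·595506410+59·69·77528331, 530·77528331+69·595506410) = (631236232801,82179957720)
n=5: (631236232801,82179957720)∘(530,69) = (530·631236232801+59·69·82179957720, 530·82179957720+69·631236232801) = (669109811262650,87110677654869)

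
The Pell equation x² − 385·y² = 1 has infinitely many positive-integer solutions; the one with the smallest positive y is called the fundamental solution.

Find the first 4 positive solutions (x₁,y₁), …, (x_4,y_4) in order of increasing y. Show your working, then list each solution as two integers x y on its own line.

d=385: √d = [19; 1,1,1,1,1,…,1,1,38] (ℓ=16, even), read p_15/q_15
i=0: a=19 ⇒ p=19, q=1
…
i=4: a=1 ⇒ p=98, q=5
i=5: a=1 ⇒ p=157, q=8
…
i=8: a=2 ⇒ p=2021, q=103
i=9: a=1 ⇒ p=2747, q=140
…
i=13: a=1 ⇒ p=36280, q=1849
i=14: a=1 ⇒ p=59551, q=3035
i=15: a=1 ⇒ p=95831, q=4884
→ (95831, 4884).  Check: 95831²=9183580561, 385·4884²=9183580560, difference 1.
(95831+4884√385)^2 = 18367161121 + 936077208√385
(95831+4884√385)^3 = 3520286834677271 + 179410429834812√385
(95831+4884√385)^4 = 674705215289547953281 + 34386161802063660336√385

95831 4884
18367161121 936077208
3520286834677271 179410429834812
674705215289547953281 34386161802063660336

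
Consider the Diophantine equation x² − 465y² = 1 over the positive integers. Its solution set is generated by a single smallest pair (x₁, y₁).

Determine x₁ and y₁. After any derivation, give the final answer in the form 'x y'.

√465 = [21; 1,1,3,2,2,2,3,1,1,42, …], period ℓ=10 (even) → k=9
a_0=21:  p_0=21·1+0=21,  q_0=21·0+1=1
a_1=1:  p_1=1·21+1=22,  q_1=1·1+0=1
a_2=1:  p_2=1·22+21=43,  q_2=1·1+1=2
a_3=3:  p_3=3·43+22=151,  q_3=3·2+1=7
a_4=2:  p_4=2·151+43=345,  q_4=2·7+2=16
a_5=2:  p_5=2·345+151=841,  q_5=2·16+7=39
a_6=2:  p_6=2·841+345=2027,  q_6=2·39+16=94
a_7=3:  p_7=3·2027+841=6922,  q_7=3·94+39=321
a_8=1:  p_8=1·6922+2027=8949,  q_8=1·321+94=415
a_9=1:  p_9=1·8949+6922=15871,  q_9=1·415+321=736
→ (15871, 736).  Check: 15871²=251888641, 465·736²=251888640, difference 1.

15871 736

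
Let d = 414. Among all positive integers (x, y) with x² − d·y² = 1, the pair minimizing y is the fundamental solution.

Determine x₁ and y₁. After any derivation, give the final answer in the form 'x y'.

24335 1196

[20; 2,1,7,2,7,1,2,40] for √414; ℓ=8 ⇒ convergent index 7
a_0=20:  p_0=20·1+0=20,  q_0=20·0+1=1
a_1=2:  p_1=2·20+1=41,  q_1=2·1+0=2
a_2=1:  p_2=1·41+20=61,  q_2=1·2+1=3
a_3=7:  p_3=7·61+41=468,  q_3=7·3+2=23
a_4=2:  p_4=2·468+61=997,  q_4=2·23+3=49
a_5=7:  p_5=7·997+468=7447,  q_5=7·49+23=366
a_6=1:  p_6=1·7447+997=8444,  q_6=1·366+49=415
a_7=2:  p_7=2·8444+7447=24335,  q_7=2·415+366=1196
(x₁, y₁) = (24335, 1196);  24335² − 414·1196² = 1 ✓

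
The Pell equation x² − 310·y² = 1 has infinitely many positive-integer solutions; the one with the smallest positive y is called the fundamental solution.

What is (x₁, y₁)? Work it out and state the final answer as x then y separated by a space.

848719 48204

√310 → a₀=17, period (1,1,1,1,5,…,1,1,34); ℓ=16 even so k=15
step 0: (17, 1)  from 17·(1,0) + (0,1)
step 1: (18, 1)  from 1·(17,1) + (1,0)
step 2: (35, 2)  from 1·(18,1) + (17,1)
step 3: (53, 3)  from 1·(35,2) + (18,1)
step 4: (88, 5)  from 1·(53,3) + (35,2)
…
step 6: (1567, 89)  from 3·(493,28) + (88,5)
…
step 8: (5687, 323)  from 2·(2060,117) + (1567,89)
step 9: (7747, 440)  from 1·(5687,323) + (2060,117)
…
step 11: (152387, 8655)  from 5·(28928,1643) + (7747,440)
step 12: (181315, 10298)  from 1·(152387,8655) + (28928,1643)
step 13: (333702, 18953)  from 1·(181315,10298) + (152387,8655)
step 14: (515017, 29251)  from 1·(333702,18953) + (181315,10298)
step 15: (848719, 48204)  from 1·(515017,29251) + (333702,18953)
(x₁, y₁) = (848719, 48204);  848719² − 310·48204² = 1 ✓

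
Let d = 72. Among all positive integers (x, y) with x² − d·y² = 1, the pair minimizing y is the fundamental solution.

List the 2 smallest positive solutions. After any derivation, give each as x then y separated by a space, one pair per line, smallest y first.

17 2
577 68

√72 → a₀=8, period (2,16); ℓ=2 even so k=1
a_0=8:  p_0=8·1+0=8,  q_0=8·0+1=1
a_1=2:  p_1=2·8+1=17,  q_1=2·1+0=2
→ (17, 2).  Check: 17²=289, 72·2²=288, difference 1.
n=2: (17,2)∘(17,2) = (17·17+72·2·2, 17·2+2·17) = (577,68)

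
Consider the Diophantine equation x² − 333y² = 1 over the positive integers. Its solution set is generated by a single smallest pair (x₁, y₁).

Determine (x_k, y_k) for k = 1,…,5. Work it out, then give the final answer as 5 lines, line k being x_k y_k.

73 4
10657 584
1555849 85260
227143297 12447376
33161365513 1817231636

d=333: √d = [18; 4,36] (ℓ=2, even), read p_1/q_1
i=0: a=18 ⇒ p=18, q=1
i=1: a=4 ⇒ p=73, q=4
fundamental: x₁=73, y₁=4  (since 5329 − 333·16 = 1)
k=2:  x_2 = 73·73+333·4·4 = 10657,  y_2 = 73·4+4·73 = 584
k=3:  x_3 = 73·10657+333·4·584 = 1555849,  y_3 = 73·584+4·10657 = 85260
k=4:  x_4 = 73·1555849+333·4·85260 = 227143297,  y_4 = 73·85260+4·1555849 = 12447376
k=5:  x_5 = 73·227143297+333·4·12447376 = 33161365513,  y_5 = 73·12447376+4·227143297 = 1817231636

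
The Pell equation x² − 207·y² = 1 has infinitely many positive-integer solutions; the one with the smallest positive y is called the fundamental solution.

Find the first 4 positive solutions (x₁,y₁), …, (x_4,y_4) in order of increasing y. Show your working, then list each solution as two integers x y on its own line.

1151 80
2649601 184160
6099380351 423936240
14040770918401 975901040320

√207 → a₀=14, period (2,1,1,2,1,1,2,28); ℓ=8 even so k=7
a_0=14:  p_0=14·1+0=14,  q_0=14·0+1=1
…
a_4=2:  p_4=2·72+43=187,  q_4=2·5+3=13
…
a_6=1:  p_6=1·259+187=446,  q_6=1·18+13=31
a_7=2:  p_7=2·446+259=1151,  q_7=2·31+18=80
→ (1151, 80).  Check: 1151²=1324801, 207·80²=1324800, difference 1.
n=2: (1151,80)∘(1151,80) = (1151·1151+207·80·80, 1151·80+80·1151) = (2649601,184160)
n=3: (2649601,184160)∘(1151,80) = (1151·2649601+207·80·184160, 1151·184160+80·2649601) = (6099380351,423936240)
n=4: (6099380351,423936240)∘(1151,80) = (1151·6099380351+207·80·423936240, 1151·423936240+80·6099380351) = (14040770918401,975901040320)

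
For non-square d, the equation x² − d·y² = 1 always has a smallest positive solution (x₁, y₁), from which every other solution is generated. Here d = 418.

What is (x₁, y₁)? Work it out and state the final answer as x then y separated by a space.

33857 1656

√418 = [20; 2,4,20,4,2,40, …], period ℓ=6 (even) → k=5
i=0: a=20 ⇒ p=20, q=1
i=1: a=2 ⇒ p=41, q=2
i=2: a=4 ⇒ p=184, q=9
i=3: a=20 ⇒ p=3721, q=182
i=4: a=4 ⇒ p=15068, q=737
i=5: a=2 ⇒ p=33857, q=1656
(x₁, y₁) = (33857, 1656);  33857² − 418·1656² = 1 ✓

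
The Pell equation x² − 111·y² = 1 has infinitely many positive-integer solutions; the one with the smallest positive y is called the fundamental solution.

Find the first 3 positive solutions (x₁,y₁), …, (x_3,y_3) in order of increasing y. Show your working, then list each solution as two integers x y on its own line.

√111 → a₀=10, period (1,1,6,1,1,20); ℓ=6 even so k=5
step 0: (10, 1)  from 10·(1,0) + (0,1)
…
step 2: (21, 2)  from 1·(11,1) + (10,1)
…
step 4: (158, 15)  from 1·(137,13) + (21,2)
step 5: (295, 28)  from 1·(158,15) + (137,13)
fundamental: x₁=295, y₁=28  (since 87025 − 111·784 = 1)
(295+28√111)^2 = 174049 + 16520√111
(295+28√111)^3 = 102688615 + 9746772√111

295 28
174049 16520
102688615 9746772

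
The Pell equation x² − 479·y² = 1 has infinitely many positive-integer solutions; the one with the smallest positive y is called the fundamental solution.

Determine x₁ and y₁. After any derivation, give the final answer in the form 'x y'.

2989440 136591

√479 → a₀=21, period (1,7,1,3,2,21,2,3,1,7,1,42); ℓ=12 even so k=11
a_0=21:  p_0=21·1+0=21,  q_0=21·0+1=1
…
a_3=1:  p_3=1·175+22=197,  q_3=1·8+1=9
…
a_6=21:  p_6=21·1729+766=37075,  q_6=21·79+35=1694
…
a_10=7:  p_10=7·340591+264712=2648849,  q_10=7·15562+12095=121029
a_11=1:  p_11=1·2648849+340591=2989440,  q_11=1·121029+15562=136591
(x₁, y₁) = (2989440, 136591);  2989440² − 479·136591² = 1 ✓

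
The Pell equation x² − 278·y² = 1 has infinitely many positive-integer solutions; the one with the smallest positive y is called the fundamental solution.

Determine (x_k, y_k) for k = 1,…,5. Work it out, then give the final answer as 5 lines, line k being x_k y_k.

2501 150
12510001 750300
62575022501 3753000450
313000250040001 18772507500600
1565627188125062501 93900078765000750

√278 → a₀=16, period (1,2,16,2,1,32); ℓ=6 even so k=5
k=0  a_k=16  p_k/q_k = 16/1
k=1  a_k=1  p_k/q_k = 17/1
k=2  a_k=2  p_k/q_k = 50/3
k=3  a_k=16  p_k/q_k = 817/49
k=4  a_k=2  p_k/q_k = 1684/101
k=5  a_k=1  p_k/q_k = 2501/150
→ (2501, 150).  Check: 2501²=6255001, 278·150²=6255000, difference 1.
(2501+150√278)^2 = 12510001 + 750300√278
(2501+150√278)^3 = 62575022501 + 3753000450√278
(2501+150√278)^4 = 313000250040001 + 18772507500600√278
(2501+150√278)^5 = 1565627188125062501 + 93900078765000750√278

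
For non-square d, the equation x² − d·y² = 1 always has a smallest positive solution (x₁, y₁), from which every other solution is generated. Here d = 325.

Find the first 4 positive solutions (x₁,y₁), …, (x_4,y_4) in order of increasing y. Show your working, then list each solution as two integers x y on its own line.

√325 = [18; 36, …], period ℓ=1 (odd) → k=1
i=0: a=18 ⇒ p=18, q=1
i=1: a=36 ⇒ p=649, q=36
→ (649, 36).  Check: 649²=421201, 325·36²=421200, difference 1.
k=2:  x_2 = 649·649+325·36·36 = 842401,  y_2 = 649·36+36·649 = 46728
k=3:  x_3 = 649·842401+325·36·46728 = 1093435849,  y_3 = 649·46728+36·842401 = 60652908
k=4:  x_4 = 649·1093435849+325·36·60652908 = 1419278889601,  y_4 = 649·60652908+36·1093435849 = 78727427856

649 36
842401 46728
1093435849 60652908
1419278889601 78727427856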